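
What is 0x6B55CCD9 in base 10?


6B55CCD9 hex = 1800785113 decimal

1800785113


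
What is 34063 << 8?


0b1000010100001111 << 8 = 0b100001010000111100000000 = 8720128

8720128


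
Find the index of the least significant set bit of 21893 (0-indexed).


0b101010110000101. Lowest set bit at position 0

0


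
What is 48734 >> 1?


0b1011111001011110 >> 1 = 0b101111100101111 = 24367

24367


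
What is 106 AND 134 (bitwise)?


0b1101010 & 0b10000110 = 0b10 = 2

2


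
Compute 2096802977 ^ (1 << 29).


2096802977 ^ (1 << 29) = 2096802977 ^ 536870912 = 1559932065

1559932065


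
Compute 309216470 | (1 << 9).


309216470 | (1 << 9) = 309216470 | 512 = 309216982

309216982


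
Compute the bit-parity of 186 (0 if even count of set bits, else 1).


0b10111010 has 5 ones => parity 1

1


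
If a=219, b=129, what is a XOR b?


219 ^ 129 = 90

90


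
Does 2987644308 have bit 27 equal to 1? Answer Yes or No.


0b10110010000100111101010110010100, bit 27 = 0. No

No


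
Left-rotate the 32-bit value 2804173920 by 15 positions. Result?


Rotate 0b10100111001001000100110001100000 left by 15 (32-bit) = 0b100110001100000101001110010010 = 640701330

640701330


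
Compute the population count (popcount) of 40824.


0b1001111101111000 has 10 set bits

10


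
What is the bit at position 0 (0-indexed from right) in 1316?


0b10100100100, position 0 = 0

0


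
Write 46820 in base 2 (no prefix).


46820 = 1011011011100100 in binary

1011011011100100


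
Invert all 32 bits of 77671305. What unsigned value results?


77671305 ^ 4294967295 = 4217295990

4217295990


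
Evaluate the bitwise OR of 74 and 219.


0b1001010 | 0b11011011 = 0b11011011 = 219

219


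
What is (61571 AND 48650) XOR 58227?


Step 1: 61571 & 48650 = 45058
Step 2: 45058 ^ 58227 = 21361

21361


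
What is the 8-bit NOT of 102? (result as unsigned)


~0b1100110 = 0b10011001 = 153 (8-bit unsigned)

153


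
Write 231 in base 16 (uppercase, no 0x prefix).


231 = E7 hex

E7


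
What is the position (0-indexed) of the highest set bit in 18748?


0b100100100111100. Highest set bit at position 14

14


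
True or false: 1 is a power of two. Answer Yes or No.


0b1. Only one bit set => Yes

Yes


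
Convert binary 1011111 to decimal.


1011111 in decimal = 95

95


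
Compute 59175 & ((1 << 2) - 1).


59175 & 3 = 3

3


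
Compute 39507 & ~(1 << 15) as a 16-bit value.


39507 & ~(1 << 15) = 6739

6739


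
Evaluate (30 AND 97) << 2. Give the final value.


Step 1: 30 & 97 = 0
Step 2: 0 << 2 = 0

0


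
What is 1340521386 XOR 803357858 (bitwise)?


0b1001111111001101011101110101010 ^ 0b101111111000100100010010100010 = 0b1100000000001001111111100001000 = 1610940168

1610940168


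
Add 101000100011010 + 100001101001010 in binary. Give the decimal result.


101000100011010 + 100001101001010 = 1001010001100100 = 37988

37988


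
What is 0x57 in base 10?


57 hex = 87 decimal

87


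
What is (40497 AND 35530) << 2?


Step 1: 40497 & 35530 = 35328
Step 2: 35328 << 2 = 141312

141312


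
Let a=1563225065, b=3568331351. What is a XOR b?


1563225065 ^ 3568331351 = 2308735422

2308735422


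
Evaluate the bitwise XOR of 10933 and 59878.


0b10101010110101 ^ 0b1110100111100110 = 0b1100001101010011 = 50003

50003


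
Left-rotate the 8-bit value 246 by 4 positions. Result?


Rotate 0b11110110 left by 4 (8-bit) = 0b1101111 = 111

111


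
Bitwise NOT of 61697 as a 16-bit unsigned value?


~0b1111000100000001 = 0b111011111110 = 3838 (16-bit unsigned)

3838


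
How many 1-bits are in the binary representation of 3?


0b11 has 2 set bits

2


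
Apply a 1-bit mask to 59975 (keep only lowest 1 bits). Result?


59975 & 1 = 1

1


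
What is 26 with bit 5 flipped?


26 ^ (1 << 5) = 26 ^ 32 = 58

58


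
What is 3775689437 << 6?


0b11100001000011000111001011011101 << 6 = 0b11100001000011000111001011011101000000 = 241644123968

241644123968


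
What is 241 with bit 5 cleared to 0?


241 & ~(1 << 5) = 209

209


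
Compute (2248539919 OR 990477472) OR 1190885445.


Step 1: 2248539919 | 990477472 = 3205365679
Step 2: 3205365679 | 1190885445 = 4294967279

4294967279


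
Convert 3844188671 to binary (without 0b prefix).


3844188671 = 11100101001000011010100111111111 in binary

11100101001000011010100111111111


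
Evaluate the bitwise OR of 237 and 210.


0b11101101 | 0b11010010 = 0b11111111 = 255

255


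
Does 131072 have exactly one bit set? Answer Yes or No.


0b100000000000000000. Only one bit set => Yes

Yes


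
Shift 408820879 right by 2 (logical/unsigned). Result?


0b11000010111100001110010001111 >> 2 = 0b110000101111000011100100011 = 102205219

102205219


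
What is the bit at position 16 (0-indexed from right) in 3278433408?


0b11000011011010001110110010000000, position 16 = 0

0


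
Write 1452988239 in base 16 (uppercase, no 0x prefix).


1452988239 = 569AD74F hex

569AD74F


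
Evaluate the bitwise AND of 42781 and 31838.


0b1010011100011101 & 0b111110001011110 = 0b10010000011100 = 9244

9244


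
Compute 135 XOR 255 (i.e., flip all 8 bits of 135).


135 ^ 255 = 120

120


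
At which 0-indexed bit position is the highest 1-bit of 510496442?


0b11110011011011000111010111010. Highest set bit at position 28

28


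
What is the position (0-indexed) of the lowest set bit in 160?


0b10100000. Lowest set bit at position 5

5


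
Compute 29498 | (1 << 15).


29498 | (1 << 15) = 29498 | 32768 = 62266

62266


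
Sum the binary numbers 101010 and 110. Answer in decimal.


101010 + 110 = 110000 = 48

48


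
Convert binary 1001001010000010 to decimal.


1001001010000010 in decimal = 37506

37506


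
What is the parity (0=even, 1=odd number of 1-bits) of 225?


0b11100001 has 4 ones => parity 0

0


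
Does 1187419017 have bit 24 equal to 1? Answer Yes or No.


0b1000110110001101001001110001001, bit 24 = 0. No

No


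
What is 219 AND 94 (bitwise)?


0b11011011 & 0b1011110 = 0b1011010 = 90

90


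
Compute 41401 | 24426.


0b1010000110111001 | 0b101111101101010 = 0b1111111111111011 = 65531

65531


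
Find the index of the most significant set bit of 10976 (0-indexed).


0b10101011100000. Highest set bit at position 13

13


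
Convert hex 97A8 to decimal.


97A8 hex = 38824 decimal

38824


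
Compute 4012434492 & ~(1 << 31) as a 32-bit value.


4012434492 & ~(1 << 31) = 1864950844

1864950844


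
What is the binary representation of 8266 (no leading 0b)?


8266 = 10000001001010 in binary

10000001001010


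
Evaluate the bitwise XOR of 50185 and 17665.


0b1100010000001001 ^ 0b100010100000001 = 0b1000000100001000 = 33032

33032


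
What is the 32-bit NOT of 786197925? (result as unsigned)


~0b101110110111000110110110100101 = 0b11010001001000111001001001011010 = 3508769370 (32-bit unsigned)

3508769370


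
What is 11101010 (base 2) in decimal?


11101010 in decimal = 234

234


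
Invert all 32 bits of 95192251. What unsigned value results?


95192251 ^ 4294967295 = 4199775044

4199775044


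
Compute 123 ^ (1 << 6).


123 ^ (1 << 6) = 123 ^ 64 = 59

59


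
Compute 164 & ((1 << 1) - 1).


164 & 1 = 0

0


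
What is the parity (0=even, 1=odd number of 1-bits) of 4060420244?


0b11110010000001010001100010010100 has 12 ones => parity 0

0


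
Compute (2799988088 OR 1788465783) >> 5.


Step 1: 2799988088 | 1788465783 = 4009623423
Step 2: 4009623423 >> 5 = 125300731

125300731


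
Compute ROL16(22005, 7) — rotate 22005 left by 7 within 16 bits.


Rotate 0b101010111110101 left by 7 (16-bit) = 0b1111101010101010 = 64170

64170


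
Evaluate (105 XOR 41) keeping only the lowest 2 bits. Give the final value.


Step 1: 105 ^ 41 = 64
Step 2: 64 & 3 = 0

0


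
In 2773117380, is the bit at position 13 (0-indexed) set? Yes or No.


0b10100101010010100110100111000100, bit 13 = 1. Yes

Yes


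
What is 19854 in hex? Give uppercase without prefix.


19854 = 4D8E hex

4D8E


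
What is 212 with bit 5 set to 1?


212 | (1 << 5) = 212 | 32 = 244

244


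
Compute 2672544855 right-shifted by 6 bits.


0b10011111010010111100110001010111 >> 6 = 0b10011111010010111100110001 = 41758513

41758513


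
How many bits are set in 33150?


0b1000000101111110 has 8 set bits

8


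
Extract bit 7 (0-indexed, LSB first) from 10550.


0b10100100110110, position 7 = 0

0


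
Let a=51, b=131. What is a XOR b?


51 ^ 131 = 176

176


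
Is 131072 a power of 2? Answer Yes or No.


0b100000000000000000. Only one bit set => Yes

Yes


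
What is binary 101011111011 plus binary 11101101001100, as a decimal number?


101011111011 + 11101101001100 = 100011001000111 = 17991

17991


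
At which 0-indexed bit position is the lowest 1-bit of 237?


0b11101101. Lowest set bit at position 0

0


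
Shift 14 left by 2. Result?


0b1110 << 2 = 0b111000 = 56

56


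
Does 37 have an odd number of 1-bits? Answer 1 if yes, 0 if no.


0b100101 has 3 ones => parity 1

1


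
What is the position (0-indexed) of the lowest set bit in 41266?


0b1010000100110010. Lowest set bit at position 1

1


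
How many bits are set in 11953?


0b10111010110001 has 8 set bits

8


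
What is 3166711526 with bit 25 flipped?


3166711526 ^ (1 << 25) = 3166711526 ^ 33554432 = 3200265958

3200265958


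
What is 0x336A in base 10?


336A hex = 13162 decimal

13162


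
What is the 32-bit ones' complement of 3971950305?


3971950305 ^ 4294967295 = 323016990

323016990


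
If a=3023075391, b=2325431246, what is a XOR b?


3023075391 ^ 2325431246 = 1051409393

1051409393


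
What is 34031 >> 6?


0b1000010011101111 >> 6 = 0b1000010011 = 531

531


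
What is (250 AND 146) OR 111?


Step 1: 250 & 146 = 146
Step 2: 146 | 111 = 255

255


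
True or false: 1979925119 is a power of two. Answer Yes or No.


0b1110110000000110100001001111111. Multiple bits set => No

No


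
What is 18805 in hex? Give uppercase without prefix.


18805 = 4975 hex

4975


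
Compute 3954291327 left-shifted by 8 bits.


0b11101011101100011011001001111111 << 8 = 0b1110101110110001101100100111111100000000 = 1012298579712

1012298579712


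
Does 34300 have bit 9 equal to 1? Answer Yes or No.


0b1000010111111100, bit 9 = 0. No

No


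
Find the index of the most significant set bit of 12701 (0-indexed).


0b11000110011101. Highest set bit at position 13

13


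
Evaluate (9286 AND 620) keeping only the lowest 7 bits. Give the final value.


Step 1: 9286 & 620 = 68
Step 2: 68 & 127 = 68

68


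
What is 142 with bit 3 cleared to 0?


142 & ~(1 << 3) = 134

134


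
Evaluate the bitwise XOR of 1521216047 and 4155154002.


0b1011010101010111110101000101111 ^ 0b11110111101010101001111001010010 = 0b10101101000000010111010001111101 = 2902553725

2902553725


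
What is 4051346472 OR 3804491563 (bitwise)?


0b11110001011110101010010000101000 | 0b11100010110000111110111100101011 = 0b11110011111110111110111100101011 = 4093374251

4093374251


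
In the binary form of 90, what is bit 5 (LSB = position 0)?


0b1011010, position 5 = 0

0


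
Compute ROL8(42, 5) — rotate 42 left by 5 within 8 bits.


Rotate 0b101010 left by 5 (8-bit) = 0b1000101 = 69

69


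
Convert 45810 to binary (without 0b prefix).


45810 = 1011001011110010 in binary

1011001011110010


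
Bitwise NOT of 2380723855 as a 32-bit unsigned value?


~0b10001101111001101111011010001111 = 0b1110010000110010000100101110000 = 1914243440 (32-bit unsigned)

1914243440


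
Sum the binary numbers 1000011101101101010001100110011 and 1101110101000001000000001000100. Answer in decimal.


1000011101101101010001100110011 + 1101110101000001000000001000100 = 10110010010101110010001101110111 = 2992055159

2992055159


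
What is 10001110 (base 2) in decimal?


10001110 in decimal = 142

142


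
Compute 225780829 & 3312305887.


0b1101011101010010010001011101 & 0b11000101011011011100011011011111 = 0b101011001010000010001011101 = 90506333

90506333


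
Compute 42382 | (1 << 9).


42382 | (1 << 9) = 42382 | 512 = 42894

42894


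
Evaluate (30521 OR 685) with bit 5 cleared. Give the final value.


Step 1: 30521 | 685 = 30653
Step 2: 30653 & ~(1 << 5) = 30621

30621


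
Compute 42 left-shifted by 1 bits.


0b101010 << 1 = 0b1010100 = 84

84


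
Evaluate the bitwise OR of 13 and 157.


0b1101 | 0b10011101 = 0b10011101 = 157

157


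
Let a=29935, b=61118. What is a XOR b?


29935 ^ 61118 = 39505

39505


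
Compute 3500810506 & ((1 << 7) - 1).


3500810506 & 127 = 10

10


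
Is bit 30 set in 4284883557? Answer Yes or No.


0b11111111011001100010001001100101, bit 30 = 1. Yes

Yes


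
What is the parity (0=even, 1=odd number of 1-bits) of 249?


0b11111001 has 6 ones => parity 0

0


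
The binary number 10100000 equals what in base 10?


10100000 in decimal = 160

160


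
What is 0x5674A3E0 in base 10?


5674A3E0 hex = 1450484704 decimal

1450484704


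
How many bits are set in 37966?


0b1001010001001110 has 7 set bits

7


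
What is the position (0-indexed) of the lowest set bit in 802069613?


0b101111110011101001110001101101. Lowest set bit at position 0

0


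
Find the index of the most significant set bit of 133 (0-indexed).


0b10000101. Highest set bit at position 7

7


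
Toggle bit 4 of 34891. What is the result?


34891 ^ (1 << 4) = 34891 ^ 16 = 34907

34907


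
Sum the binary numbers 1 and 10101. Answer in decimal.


1 + 10101 = 10110 = 22

22


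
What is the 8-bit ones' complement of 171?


171 ^ 255 = 84

84


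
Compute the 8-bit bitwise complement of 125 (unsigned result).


~0b1111101 = 0b10000010 = 130 (8-bit unsigned)

130


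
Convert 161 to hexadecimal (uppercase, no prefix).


161 = A1 hex

A1


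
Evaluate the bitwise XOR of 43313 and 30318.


0b1010100100110001 ^ 0b111011001101110 = 0b1101111101011111 = 57183

57183


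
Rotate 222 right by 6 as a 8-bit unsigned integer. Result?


Rotate 0b11011110 right by 6 (8-bit) = 0b1111011 = 123

123


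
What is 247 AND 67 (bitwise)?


0b11110111 & 0b1000011 = 0b1000011 = 67

67


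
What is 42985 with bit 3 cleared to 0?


42985 & ~(1 << 3) = 42977

42977


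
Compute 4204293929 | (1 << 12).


4204293929 | (1 << 12) = 4204293929 | 4096 = 4204298025

4204298025


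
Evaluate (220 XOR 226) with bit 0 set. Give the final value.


Step 1: 220 ^ 226 = 62
Step 2: 62 | (1 << 0) = 62 | 1 = 63

63


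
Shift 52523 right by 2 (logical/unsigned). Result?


0b1100110100101011 >> 2 = 0b11001101001010 = 13130

13130


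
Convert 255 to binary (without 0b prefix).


255 = 11111111 in binary

11111111


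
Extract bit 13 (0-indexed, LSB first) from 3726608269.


0b11011110000111111000011110001101, position 13 = 0

0


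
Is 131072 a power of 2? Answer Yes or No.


0b100000000000000000. Only one bit set => Yes

Yes


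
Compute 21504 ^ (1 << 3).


21504 ^ (1 << 3) = 21504 ^ 8 = 21512

21512


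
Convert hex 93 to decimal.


93 hex = 147 decimal

147


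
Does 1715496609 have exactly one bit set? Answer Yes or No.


0b1100110010000000110011010100001. Multiple bits set => No

No


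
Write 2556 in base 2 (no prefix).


2556 = 100111111100 in binary

100111111100


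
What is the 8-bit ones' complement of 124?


124 ^ 255 = 131

131


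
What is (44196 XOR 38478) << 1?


Step 1: 44196 ^ 38478 = 15082
Step 2: 15082 << 1 = 30164

30164


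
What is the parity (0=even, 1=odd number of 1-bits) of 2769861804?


0b10100101000110001011110010101100 has 15 ones => parity 1

1


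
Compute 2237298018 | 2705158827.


0b10000101010110100111010101100010 | 0b10100001001111010111001010101011 = 0b10100101011111110111011111101011 = 2776594411

2776594411


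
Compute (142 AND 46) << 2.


Step 1: 142 & 46 = 14
Step 2: 14 << 2 = 56

56


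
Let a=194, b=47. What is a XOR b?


194 ^ 47 = 237

237


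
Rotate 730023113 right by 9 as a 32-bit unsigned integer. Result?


Rotate 0b101011100000110100010011001001 right by 9 (32-bit) = 0b1100100100101011100000110100010 = 1687536034

1687536034


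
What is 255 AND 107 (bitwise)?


0b11111111 & 0b1101011 = 0b1101011 = 107

107


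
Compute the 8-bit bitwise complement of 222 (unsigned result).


~0b11011110 = 0b100001 = 33 (8-bit unsigned)

33


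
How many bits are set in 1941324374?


0b1110011101101100100001001010110 has 16 set bits

16


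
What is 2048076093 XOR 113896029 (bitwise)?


0b1111010000100110010100100111101 ^ 0b110110010011110101001011101 = 0b1111100110110101100001101100000 = 2094711648

2094711648


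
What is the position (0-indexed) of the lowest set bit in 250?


0b11111010. Lowest set bit at position 1

1


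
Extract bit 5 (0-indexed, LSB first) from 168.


0b10101000, position 5 = 1

1


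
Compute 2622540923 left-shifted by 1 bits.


0b10011100010100001100110001111011 << 1 = 0b100111000101000011001100011110110 = 5245081846

5245081846


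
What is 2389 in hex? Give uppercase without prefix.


2389 = 955 hex

955


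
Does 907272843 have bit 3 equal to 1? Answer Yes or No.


0b110110000100111110001010001011, bit 3 = 1. Yes

Yes


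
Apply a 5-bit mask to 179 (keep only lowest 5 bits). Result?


179 & 31 = 19

19


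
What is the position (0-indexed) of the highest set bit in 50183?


0b1100010000000111. Highest set bit at position 15

15


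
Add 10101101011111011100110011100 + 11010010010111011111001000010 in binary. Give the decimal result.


10101101011111011100110011100 + 11010010010111011111001000010 = 101111111110110111011111011110 = 805009374

805009374


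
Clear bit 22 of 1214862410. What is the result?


1214862410 & ~(1 << 22) = 1210668106

1210668106


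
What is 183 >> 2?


0b10110111 >> 2 = 0b101101 = 45

45


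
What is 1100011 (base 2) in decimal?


1100011 in decimal = 99

99


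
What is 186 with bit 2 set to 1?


186 | (1 << 2) = 186 | 4 = 190

190


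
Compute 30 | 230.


0b11110 | 0b11100110 = 0b11111110 = 254

254


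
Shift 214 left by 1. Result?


0b11010110 << 1 = 0b110101100 = 428

428


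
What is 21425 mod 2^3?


21425 & 7 = 1

1


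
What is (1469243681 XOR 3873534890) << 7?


Step 1: 1469243681 ^ 3873534890 = 2977141387
Step 2: 2977141387 << 7 = 381074097536

381074097536


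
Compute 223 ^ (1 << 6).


223 ^ (1 << 6) = 223 ^ 64 = 159

159


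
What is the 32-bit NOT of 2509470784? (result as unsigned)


~0b10010101100100110111110001000000 = 0b1101010011011001000001110111111 = 1785496511 (32-bit unsigned)

1785496511


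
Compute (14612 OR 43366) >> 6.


Step 1: 14612 | 43366 = 47478
Step 2: 47478 >> 6 = 741

741


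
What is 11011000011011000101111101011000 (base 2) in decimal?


11011000011011000101111101011000 in decimal = 3630980952

3630980952


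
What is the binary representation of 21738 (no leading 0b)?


21738 = 101010011101010 in binary

101010011101010


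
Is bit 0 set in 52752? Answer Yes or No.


0b1100111000010000, bit 0 = 0. No

No


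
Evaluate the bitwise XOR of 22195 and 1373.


0b101011010110011 ^ 0b10101011101 = 0b101001111101110 = 21486

21486


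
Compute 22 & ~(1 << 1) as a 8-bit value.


22 & ~(1 << 1) = 20

20


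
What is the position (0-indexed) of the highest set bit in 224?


0b11100000. Highest set bit at position 7

7


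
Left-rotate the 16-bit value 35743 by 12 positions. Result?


Rotate 0b1000101110011111 left by 12 (16-bit) = 0b1111100010111001 = 63673

63673


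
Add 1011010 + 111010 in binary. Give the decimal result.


1011010 + 111010 = 10010100 = 148

148


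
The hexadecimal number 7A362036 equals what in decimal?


7A362036 hex = 2050367542 decimal

2050367542


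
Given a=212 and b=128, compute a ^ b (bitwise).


212 ^ 128 = 84

84


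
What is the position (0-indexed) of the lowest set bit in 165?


0b10100101. Lowest set bit at position 0

0


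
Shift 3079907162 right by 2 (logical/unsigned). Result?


0b10110111100100111010011101011010 >> 2 = 0b101101111001001110100111010110 = 769976790

769976790


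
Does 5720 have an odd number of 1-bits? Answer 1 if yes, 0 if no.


0b1011001011000 has 6 ones => parity 0

0


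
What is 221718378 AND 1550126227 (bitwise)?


0b1101001101110010011101101010 & 0b1011100011001010000110010010011 = 0b1100001001010000010000000010 = 203752450

203752450


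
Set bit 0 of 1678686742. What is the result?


1678686742 | (1 << 0) = 1678686742 | 1 = 1678686743

1678686743


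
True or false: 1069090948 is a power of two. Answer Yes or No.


0b111111101110010000100010000100. Multiple bits set => No

No


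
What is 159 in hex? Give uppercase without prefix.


159 = 9F hex

9F


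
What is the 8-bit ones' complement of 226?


226 ^ 255 = 29

29


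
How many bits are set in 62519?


0b1111010000110111 has 10 set bits

10


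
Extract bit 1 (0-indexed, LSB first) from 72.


0b1001000, position 1 = 0

0


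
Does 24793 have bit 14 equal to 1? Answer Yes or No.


0b110000011011001, bit 14 = 1. Yes

Yes


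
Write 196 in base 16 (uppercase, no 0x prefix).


196 = C4 hex

C4


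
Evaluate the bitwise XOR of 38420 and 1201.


0b1001011000010100 ^ 0b10010110001 = 0b1001001010100101 = 37541

37541


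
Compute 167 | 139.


0b10100111 | 0b10001011 = 0b10101111 = 175

175


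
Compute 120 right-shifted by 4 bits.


0b1111000 >> 4 = 0b111 = 7

7


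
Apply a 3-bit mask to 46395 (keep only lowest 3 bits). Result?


46395 & 7 = 3

3


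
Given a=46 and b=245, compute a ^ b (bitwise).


46 ^ 245 = 219

219


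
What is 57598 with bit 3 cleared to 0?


57598 & ~(1 << 3) = 57590

57590


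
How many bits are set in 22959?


0b101100110101111 has 10 set bits

10


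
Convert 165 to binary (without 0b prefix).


165 = 10100101 in binary

10100101


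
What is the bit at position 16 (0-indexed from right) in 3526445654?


0b11010010001100010100101001010110, position 16 = 1

1


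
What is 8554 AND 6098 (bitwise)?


0b10000101101010 & 0b1011111010010 = 0b101000010 = 322

322


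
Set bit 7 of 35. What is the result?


35 | (1 << 7) = 35 | 128 = 163

163


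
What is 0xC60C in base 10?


C60C hex = 50700 decimal

50700


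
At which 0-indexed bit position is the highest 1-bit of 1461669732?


0b1010111000111110100111101100100. Highest set bit at position 30

30


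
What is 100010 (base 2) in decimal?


100010 in decimal = 34

34


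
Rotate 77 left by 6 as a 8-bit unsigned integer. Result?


Rotate 0b1001101 left by 6 (8-bit) = 0b1010011 = 83

83


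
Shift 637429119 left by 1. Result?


0b100101111111100110010101111111 << 1 = 0b1001011111111001100101011111110 = 1274858238

1274858238


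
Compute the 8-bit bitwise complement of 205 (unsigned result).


~0b11001101 = 0b110010 = 50 (8-bit unsigned)

50


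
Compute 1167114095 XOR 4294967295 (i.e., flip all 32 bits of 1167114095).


1167114095 ^ 4294967295 = 3127853200

3127853200


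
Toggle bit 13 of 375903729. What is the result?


375903729 ^ (1 << 13) = 375903729 ^ 8192 = 375911921

375911921


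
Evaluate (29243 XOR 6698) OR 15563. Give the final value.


Step 1: 29243 ^ 6698 = 26641
Step 2: 26641 | 15563 = 31963

31963


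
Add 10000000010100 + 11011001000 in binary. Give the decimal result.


10000000010100 + 11011001000 = 10011011011100 = 9948

9948


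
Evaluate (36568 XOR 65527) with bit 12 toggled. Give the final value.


Step 1: 36568 ^ 65527 = 28975
Step 2: 28975 ^ (1 << 12) = 28975 ^ 4096 = 24879

24879


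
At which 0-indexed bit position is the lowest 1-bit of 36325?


0b1000110111100101. Lowest set bit at position 0

0


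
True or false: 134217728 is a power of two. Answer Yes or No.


0b1000000000000000000000000000. Only one bit set => Yes

Yes


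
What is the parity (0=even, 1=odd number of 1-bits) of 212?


0b11010100 has 4 ones => parity 0

0


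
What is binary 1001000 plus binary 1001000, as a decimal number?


1001000 + 1001000 = 10010000 = 144

144


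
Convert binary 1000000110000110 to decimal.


1000000110000110 in decimal = 33158

33158


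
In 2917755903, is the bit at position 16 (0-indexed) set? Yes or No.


0b10101101111010010110101111111111, bit 16 = 1. Yes

Yes


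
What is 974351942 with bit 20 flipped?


974351942 ^ (1 << 20) = 974351942 ^ 1048576 = 973303366

973303366


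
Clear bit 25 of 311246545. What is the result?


311246545 & ~(1 << 25) = 277692113

277692113


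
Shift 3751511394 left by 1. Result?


0b11011111100110111000010101100010 << 1 = 0b110111111001101110000101011000100 = 7503022788

7503022788


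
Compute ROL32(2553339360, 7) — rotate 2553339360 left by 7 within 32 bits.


Rotate 0b10011000001100001101110111100000 left by 7 (32-bit) = 0b11000011011101111000001001100 = 409923660

409923660


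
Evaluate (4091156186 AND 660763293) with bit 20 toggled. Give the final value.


Step 1: 4091156186 & 660763293 = 591532696
Step 2: 591532696 ^ (1 << 20) = 591532696 ^ 1048576 = 592581272

592581272


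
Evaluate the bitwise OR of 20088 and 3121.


0b100111001111000 | 0b110000110001 = 0b100111001111001 = 20089

20089


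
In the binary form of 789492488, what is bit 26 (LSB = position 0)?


0b101111000011101011001100001000, position 26 = 1

1


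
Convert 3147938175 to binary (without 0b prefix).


3147938175 = 10111011101000011011100101111111 in binary

10111011101000011011100101111111


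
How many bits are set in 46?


0b101110 has 4 set bits

4


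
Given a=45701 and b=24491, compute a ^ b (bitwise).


45701 ^ 24491 = 60718

60718


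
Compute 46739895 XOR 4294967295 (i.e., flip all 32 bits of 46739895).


46739895 ^ 4294967295 = 4248227400

4248227400


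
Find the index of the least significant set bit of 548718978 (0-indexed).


0b100000101101001100100110000010. Lowest set bit at position 1

1


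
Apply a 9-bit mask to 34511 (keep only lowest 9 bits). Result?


34511 & 511 = 207

207


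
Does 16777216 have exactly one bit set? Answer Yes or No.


0b1000000000000000000000000. Only one bit set => Yes

Yes


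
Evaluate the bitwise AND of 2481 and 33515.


0b100110110001 & 0b1000001011101011 = 0b10100001 = 161

161


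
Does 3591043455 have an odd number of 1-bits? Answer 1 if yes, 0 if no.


0b11010110000010101111100101111111 has 20 ones => parity 0

0


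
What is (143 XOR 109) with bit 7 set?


Step 1: 143 ^ 109 = 226
Step 2: 226 | (1 << 7) = 226 | 128 = 226

226


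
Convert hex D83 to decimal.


D83 hex = 3459 decimal

3459


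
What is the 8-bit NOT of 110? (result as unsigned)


~0b1101110 = 0b10010001 = 145 (8-bit unsigned)

145


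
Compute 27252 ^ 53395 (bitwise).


0b110101001110100 ^ 0b1101000010010011 = 0b1011101011100111 = 47847

47847


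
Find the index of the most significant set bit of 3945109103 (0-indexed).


0b11101011001001011001011001101111. Highest set bit at position 31

31


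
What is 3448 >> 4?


0b110101111000 >> 4 = 0b11010111 = 215

215


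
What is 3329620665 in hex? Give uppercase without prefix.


3329620665 = C675FAB9 hex

C675FAB9


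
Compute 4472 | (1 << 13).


4472 | (1 << 13) = 4472 | 8192 = 12664

12664


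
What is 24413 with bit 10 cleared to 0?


24413 & ~(1 << 10) = 23389

23389


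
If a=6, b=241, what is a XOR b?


6 ^ 241 = 247

247


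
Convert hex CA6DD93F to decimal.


CA6DD93F hex = 3396196671 decimal

3396196671


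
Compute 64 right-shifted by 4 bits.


0b1000000 >> 4 = 0b100 = 4

4


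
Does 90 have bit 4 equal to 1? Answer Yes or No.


0b1011010, bit 4 = 1. Yes

Yes


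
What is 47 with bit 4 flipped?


47 ^ (1 << 4) = 47 ^ 16 = 63

63


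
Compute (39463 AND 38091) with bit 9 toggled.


Step 1: 39463 & 38091 = 36867
Step 2: 36867 ^ (1 << 9) = 36867 ^ 512 = 37379

37379


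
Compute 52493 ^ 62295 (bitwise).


0b1100110100001101 ^ 0b1111001101010111 = 0b11111001011010 = 15962

15962


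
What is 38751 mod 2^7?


38751 & 127 = 95

95


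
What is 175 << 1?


0b10101111 << 1 = 0b101011110 = 350

350


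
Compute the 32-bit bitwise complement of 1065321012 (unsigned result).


~0b111111011111111000001000110100 = 0b11000000100000000111110111001011 = 3229646283 (32-bit unsigned)

3229646283


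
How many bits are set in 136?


0b10001000 has 2 set bits

2


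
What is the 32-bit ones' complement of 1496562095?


1496562095 ^ 4294967295 = 2798405200

2798405200


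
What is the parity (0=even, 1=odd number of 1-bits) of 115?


0b1110011 has 5 ones => parity 1

1


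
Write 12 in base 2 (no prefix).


12 = 1100 in binary

1100


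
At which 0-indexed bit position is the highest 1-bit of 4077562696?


0b11110011000010101010101101001000. Highest set bit at position 31

31


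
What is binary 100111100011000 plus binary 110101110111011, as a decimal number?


100111100011000 + 110101110111011 = 1011101011010011 = 47827

47827


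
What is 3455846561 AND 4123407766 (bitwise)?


0b11001101111111000000100010100001 & 0b11110101110001100011010110010110 = 0b11000101110001000000000010000000 = 3317956736

3317956736


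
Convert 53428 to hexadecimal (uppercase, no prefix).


53428 = D0B4 hex

D0B4


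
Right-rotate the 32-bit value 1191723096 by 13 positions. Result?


Rotate 0b1000111000010000100000001011000 right by 13 (32-bit) = 0b10110000100011100001000010 = 46282818

46282818


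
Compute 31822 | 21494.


0b111110001001110 | 0b101001111110110 = 0b111111111111110 = 32766

32766


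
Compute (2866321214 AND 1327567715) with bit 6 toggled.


Step 1: 2866321214 & 1327567715 = 167777058
Step 2: 167777058 ^ (1 << 6) = 167777058 ^ 64 = 167777122

167777122


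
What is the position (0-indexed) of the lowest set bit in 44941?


0b1010111110001101. Lowest set bit at position 0

0


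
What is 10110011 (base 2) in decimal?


10110011 in decimal = 179

179


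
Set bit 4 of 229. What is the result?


229 | (1 << 4) = 229 | 16 = 245

245


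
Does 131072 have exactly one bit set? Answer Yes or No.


0b100000000000000000. Only one bit set => Yes

Yes


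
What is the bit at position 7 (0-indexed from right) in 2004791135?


0b1110111011111101010111101011111, position 7 = 0

0


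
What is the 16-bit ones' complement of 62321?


62321 ^ 65535 = 3214

3214


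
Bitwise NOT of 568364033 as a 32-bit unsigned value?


~0b100001111000001000110000000001 = 0b11011110000111110111001111111110 = 3726603262 (32-bit unsigned)

3726603262


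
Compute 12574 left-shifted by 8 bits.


0b11000100011110 << 8 = 0b1100010001111000000000 = 3218944

3218944


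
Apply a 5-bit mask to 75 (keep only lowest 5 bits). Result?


75 & 31 = 11

11


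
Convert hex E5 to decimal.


E5 hex = 229 decimal

229


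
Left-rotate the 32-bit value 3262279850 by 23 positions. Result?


Rotate 0b11000010011100100111000010101010 left by 23 (32-bit) = 0b1010101011000010011100100111000 = 1432435000

1432435000


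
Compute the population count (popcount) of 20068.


0b100111001100100 has 7 set bits

7


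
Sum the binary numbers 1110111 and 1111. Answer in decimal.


1110111 + 1111 = 10000110 = 134

134


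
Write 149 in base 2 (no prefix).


149 = 10010101 in binary

10010101


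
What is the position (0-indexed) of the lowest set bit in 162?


0b10100010. Lowest set bit at position 1

1


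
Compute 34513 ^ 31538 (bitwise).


0b1000011011010001 ^ 0b111101100110010 = 0b1111110111100011 = 64995

64995


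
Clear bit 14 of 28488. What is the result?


28488 & ~(1 << 14) = 12104

12104


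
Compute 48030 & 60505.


0b1011101110011110 & 0b1110110001011001 = 0b1010100000011000 = 43032

43032


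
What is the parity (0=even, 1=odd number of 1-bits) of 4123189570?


0b11110101110000101110000101000010 has 15 ones => parity 1

1


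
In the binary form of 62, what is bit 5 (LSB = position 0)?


0b111110, position 5 = 1

1


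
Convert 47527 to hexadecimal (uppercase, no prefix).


47527 = B9A7 hex

B9A7


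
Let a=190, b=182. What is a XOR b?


190 ^ 182 = 8

8


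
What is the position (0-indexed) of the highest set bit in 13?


0b1101. Highest set bit at position 3

3


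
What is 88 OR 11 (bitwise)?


0b1011000 | 0b1011 = 0b1011011 = 91

91


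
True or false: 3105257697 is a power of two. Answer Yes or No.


0b10111001000101100111100011100001. Multiple bits set => No

No


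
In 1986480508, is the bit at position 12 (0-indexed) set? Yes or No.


0b1110110011001110100100101111100, bit 12 = 0. No

No


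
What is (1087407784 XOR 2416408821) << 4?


Step 1: 1087407784 ^ 2416408821 = 3503816285
Step 2: 3503816285 << 4 = 56061060560

56061060560


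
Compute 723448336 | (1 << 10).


723448336 | (1 << 10) = 723448336 | 1024 = 723449360

723449360


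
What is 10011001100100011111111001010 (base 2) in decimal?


10011001100100011111111001010 in decimal = 322060234

322060234


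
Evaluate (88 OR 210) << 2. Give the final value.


Step 1: 88 | 210 = 218
Step 2: 218 << 2 = 872

872


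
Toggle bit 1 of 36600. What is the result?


36600 ^ (1 << 1) = 36600 ^ 2 = 36602

36602


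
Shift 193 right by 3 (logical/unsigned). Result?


0b11000001 >> 3 = 0b11000 = 24

24


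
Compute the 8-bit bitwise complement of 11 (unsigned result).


~0b1011 = 0b11110100 = 244 (8-bit unsigned)

244


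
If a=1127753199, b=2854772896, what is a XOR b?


1127753199 ^ 2854772896 = 3910157647

3910157647


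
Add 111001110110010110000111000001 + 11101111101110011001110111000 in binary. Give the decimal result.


111001110110010110000111000001 + 11101111101110011001110111000 = 1010111110100001001010101111001 = 1473287545

1473287545


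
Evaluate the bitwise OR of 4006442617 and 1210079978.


0b11101110110011010111011001111001 | 0b1001000001000000101101011101010 = 0b11101110111011010111111011111011 = 4008541947

4008541947


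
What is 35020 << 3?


0b1000100011001100 << 3 = 0b1000100011001100000 = 280160

280160


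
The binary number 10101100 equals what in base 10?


10101100 in decimal = 172

172


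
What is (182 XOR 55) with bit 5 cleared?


Step 1: 182 ^ 55 = 129
Step 2: 129 & ~(1 << 5) = 129

129


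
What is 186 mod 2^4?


186 & 15 = 10

10


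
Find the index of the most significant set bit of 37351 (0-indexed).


0b1001000111100111. Highest set bit at position 15

15


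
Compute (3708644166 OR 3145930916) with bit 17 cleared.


Step 1: 3708644166 | 3145930916 = 4287593446
Step 2: 4287593446 & ~(1 << 17) = 4287462374

4287462374


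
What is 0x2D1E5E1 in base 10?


2D1E5E1 hex = 47310305 decimal

47310305


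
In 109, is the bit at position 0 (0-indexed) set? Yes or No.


0b1101101, bit 0 = 1. Yes

Yes


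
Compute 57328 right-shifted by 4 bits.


0b1101111111110000 >> 4 = 0b110111111111 = 3583

3583


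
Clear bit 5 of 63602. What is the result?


63602 & ~(1 << 5) = 63570

63570


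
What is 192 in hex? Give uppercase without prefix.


192 = C0 hex

C0


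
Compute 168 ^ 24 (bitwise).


0b10101000 ^ 0b11000 = 0b10110000 = 176

176


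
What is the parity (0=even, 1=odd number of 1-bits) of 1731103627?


0b1100111001011101000101110001011 has 17 ones => parity 1

1


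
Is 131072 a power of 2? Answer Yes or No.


0b100000000000000000. Only one bit set => Yes

Yes


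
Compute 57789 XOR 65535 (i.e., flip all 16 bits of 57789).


57789 ^ 65535 = 7746

7746


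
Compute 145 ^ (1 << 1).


145 ^ (1 << 1) = 145 ^ 2 = 147

147


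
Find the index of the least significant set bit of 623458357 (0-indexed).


0b100101001010010011100000110101. Lowest set bit at position 0

0


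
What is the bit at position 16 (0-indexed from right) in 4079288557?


0b11110011001001010000000011101101, position 16 = 1

1


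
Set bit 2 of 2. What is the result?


2 | (1 << 2) = 2 | 4 = 6

6


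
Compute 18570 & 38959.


0b100100010001010 & 0b1001100000101111 = 0b100000001010 = 2058

2058


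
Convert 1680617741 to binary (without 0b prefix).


1680617741 = 1100100001011000011000100001101 in binary

1100100001011000011000100001101


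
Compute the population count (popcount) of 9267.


0b10010000110011 has 6 set bits

6


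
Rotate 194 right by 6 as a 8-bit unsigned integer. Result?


Rotate 0b11000010 right by 6 (8-bit) = 0b1011 = 11

11


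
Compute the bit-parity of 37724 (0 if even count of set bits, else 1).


0b1001001101011100 has 8 ones => parity 0

0


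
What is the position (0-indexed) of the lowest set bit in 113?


0b1110001. Lowest set bit at position 0

0


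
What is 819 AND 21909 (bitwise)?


0b1100110011 & 0b101010110010101 = 0b100010001 = 273

273


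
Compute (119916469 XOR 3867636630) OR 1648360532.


Step 1: 119916469 ^ 3867636630 = 3785536547
Step 2: 3785536547 | 1648360532 = 3821010039

3821010039


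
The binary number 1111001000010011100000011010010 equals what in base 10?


1111001000010011100000011010010 in decimal = 2030682322

2030682322


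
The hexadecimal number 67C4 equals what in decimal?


67C4 hex = 26564 decimal

26564


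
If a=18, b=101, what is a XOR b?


18 ^ 101 = 119

119


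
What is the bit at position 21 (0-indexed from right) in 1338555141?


0b1001111110010001011101100000101, position 21 = 0

0


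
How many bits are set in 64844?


0b1111110101001100 has 10 set bits

10


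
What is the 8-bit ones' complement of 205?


205 ^ 255 = 50

50


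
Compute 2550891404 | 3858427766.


0b10011000000010111000001110001100 | 0b11100101111110101110111101110110 = 0b11111101111110111110111111111110 = 4261146622

4261146622


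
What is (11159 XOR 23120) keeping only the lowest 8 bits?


Step 1: 11159 ^ 23120 = 29127
Step 2: 29127 & 255 = 199

199


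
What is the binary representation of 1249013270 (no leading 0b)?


1249013270 = 1001010011100100110111000010110 in binary

1001010011100100110111000010110
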